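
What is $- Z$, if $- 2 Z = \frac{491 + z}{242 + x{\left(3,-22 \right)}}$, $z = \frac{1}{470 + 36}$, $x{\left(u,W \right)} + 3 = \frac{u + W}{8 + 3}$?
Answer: $\frac{248447}{240120} \approx 1.0347$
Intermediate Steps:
$x{\left(u,W \right)} = -3 + \frac{W}{11} + \frac{u}{11}$ ($x{\left(u,W \right)} = -3 + \frac{u + W}{8 + 3} = -3 + \frac{W + u}{11} = -3 + \left(W + u\right) \frac{1}{11} = -3 + \left(\frac{W}{11} + \frac{u}{11}\right) = -3 + \frac{W}{11} + \frac{u}{11}$)
$z = \frac{1}{506} \approx 0.0019763$
$Z = - \frac{248447}{240120}$ ($Z = - \frac{\left(491 + \frac{1}{506}\right) \frac{1}{242 + \left(-3 + \frac{1}{11} \left(-22\right) + \frac{1}{11} \cdot 3\right)}}{2} = - \frac{\frac{248447}{506} \frac{1}{242 - \frac{52}{11}}}{2} = - \frac{\frac{248447}{506} \frac{1}{\frac{2610}{11}}}{2} = - \frac{\frac{248447}{506} \cdot \frac{11}{2610}}{2} = \left(- \frac{1}{2}\right) \frac{248447}{120060} = - \frac{248447}{240120} \approx -1.0347$)
$- Z = \left(-1\right) \left(- \frac{248447}{240120}\right) = \frac{248447}{240120}$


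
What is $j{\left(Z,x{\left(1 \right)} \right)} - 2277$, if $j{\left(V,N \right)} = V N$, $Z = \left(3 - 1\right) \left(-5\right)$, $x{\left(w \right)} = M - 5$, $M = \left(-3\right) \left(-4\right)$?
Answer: $-2347$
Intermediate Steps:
$M = 12$
$x{\left(w \right)} = 7$ ($x{\left(w \right)} = 12 - 5 = 7$)
$Z = -10$ ($Z = 2 \left(-5\right) = -10$)
$j{\left(V,N \right)} = N V$
$j{\left(Z,x{\left(1 \right)} \right)} - 2277 = 7 \left(-10\right) - 2277 = -70 - 2277 = -2347$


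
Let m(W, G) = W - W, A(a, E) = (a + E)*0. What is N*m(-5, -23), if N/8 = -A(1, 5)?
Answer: 0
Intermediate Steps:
A(a, E) = 0 (A(a, E) = (E + a)*0 = 0)
m(W, G) = 0
N = 0 (N = 8*(-1*0) = 8*0 = 0)
N*m(-5, -23) = 0*0 = 0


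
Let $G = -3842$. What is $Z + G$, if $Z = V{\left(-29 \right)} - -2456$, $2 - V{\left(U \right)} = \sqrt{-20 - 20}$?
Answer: $-1384 - 2 i \sqrt{10} \approx -1384.0 - 6.3246 i$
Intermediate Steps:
$V{\left(U \right)} = 2 - 2 i \sqrt{10}$ ($V{\left(U \right)} = 2 - \sqrt{-20 - 20} = 2 - \sqrt{-40} = 2 - 2 i \sqrt{10}$)
$Z = 2458 - 2 i \sqrt{10}$ ($Z = \left(2 - 2 i \sqrt{10}\right) - -2456 = \left(2 - 2 i \sqrt{10}\right) + 2456 = 2458 - 2 i \sqrt{10} \approx 2458.0 - 6.3246 i$)
$Z + G = \left(2458 - 2 i \sqrt{10}\right) - 3842 = -1384 - 2 i \sqrt{10}$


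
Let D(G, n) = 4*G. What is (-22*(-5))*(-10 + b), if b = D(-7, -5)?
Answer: -4180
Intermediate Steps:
b = -28 (b = 4*(-7) = -28)
(-22*(-5))*(-10 + b) = (-22*(-5))*(-10 - 28) = 110*(-38) = -4180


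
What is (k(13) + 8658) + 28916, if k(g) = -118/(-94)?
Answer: 1766037/47 ≈ 37575.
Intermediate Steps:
k(g) = 59/47 (k(g) = -118*(-1/94) = 59/47)
(k(13) + 8658) + 28916 = (59/47 + 8658) + 28916 = 406985/47 + 28916 = 1766037/47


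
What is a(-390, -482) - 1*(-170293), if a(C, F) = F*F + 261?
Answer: 402878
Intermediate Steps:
a(C, F) = 261 + F² (a(C, F) = F² + 261 = 261 + F²)
a(-390, -482) - 1*(-170293) = (261 + (-482)²) - 1*(-170293) = (261 + 232324) + 170293 = 232585 + 170293 = 402878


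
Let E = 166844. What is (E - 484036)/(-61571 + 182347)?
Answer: -1279/487 ≈ -2.6263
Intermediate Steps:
(E - 484036)/(-61571 + 182347) = (166844 - 484036)/(-61571 + 182347) = -317192/120776 = -317192*1/120776 = -1279/487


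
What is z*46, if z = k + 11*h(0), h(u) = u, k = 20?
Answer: 920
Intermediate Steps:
z = 20 (z = 20 + 11*0 = 20 + 0 = 20)
z*46 = 20*46 = 920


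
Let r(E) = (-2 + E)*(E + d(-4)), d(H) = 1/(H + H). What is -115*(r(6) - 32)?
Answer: 1955/2 ≈ 977.50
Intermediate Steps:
d(H) = 1/(2*H)
r(E) = (-2 + E)*(-1/8 + E) (r(E) = (-2 + E)*(E + (1/2)/(-4)) = (-2 + E)*(E + (1/2)*(-1/4)) = (-2 + E)*(E - 1/8) = (-2 + E)*(-1/8 + E))
-115*(r(6) - 32) = -115*((1/4 + 6**2 - 17/8*6) - 32) = -115*((1/4 + 36 - 51/4) - 32) = -115*(47/2 - 32) = -115*(-17/2) = 1955/2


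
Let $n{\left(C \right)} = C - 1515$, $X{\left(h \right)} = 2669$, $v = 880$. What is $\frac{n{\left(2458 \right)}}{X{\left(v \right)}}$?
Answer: $\frac{943}{2669} \approx 0.35332$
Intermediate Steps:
$n{\left(C \right)} = -1515 + C$
$\frac{n{\left(2458 \right)}}{X{\left(v \right)}} = \frac{-1515 + 2458}{2669} = 943 \cdot \frac{1}{2669} = \frac{943}{2669}$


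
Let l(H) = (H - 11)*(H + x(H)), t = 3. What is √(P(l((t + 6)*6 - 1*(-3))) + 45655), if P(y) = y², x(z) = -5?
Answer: √5767319 ≈ 2401.5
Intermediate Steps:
l(H) = (-11 + H)*(-5 + H) (l(H) = (H - 11)*(H - 5) = (-11 + H)*(-5 + H))
√(P(l((t + 6)*6 - 1*(-3))) + 45655) = √((55 + ((3 + 6)*6 - 1*(-3))² - 16*((3 + 6)*6 - 1*(-3)))² + 45655) = √((55 + (9*6 + 3)² - 16*(9*6 + 3))² + 45655) = √((55 + (54 + 3)² - 16*(54 + 3))² + 45655) = √((55 + 57² - 16*57)² + 45655) = √((55 + 3249 - 912)² + 45655) = √(2392² + 45655) = √(5721664 + 45655) = √5767319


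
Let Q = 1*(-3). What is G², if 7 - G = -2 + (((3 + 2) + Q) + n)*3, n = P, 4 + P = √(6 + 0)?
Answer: 279 - 90*√6 ≈ 58.546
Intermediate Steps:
Q = -3
P = -4 + √6 (P = -4 + √(6 + 0) = -4 + √6 ≈ -1.5505)
n = -4 + √6 ≈ -1.5505
G = 15 - 3*√6 (G = 7 - (-2 + (((3 + 2) - 3) + (-4 + √6))*3) = 7 - (-2 + ((5 - 3) + (-4 + √6))*3) = 7 - (-2 + (2 + (-4 + √6))*3) = 7 - (-2 + (-2 + √6)*3) = 7 - (-2 + (-6 + 3*√6)) = 7 - (-8 + 3*√6) = 7 + (8 - 3*√6) = 15 - 3*√6 ≈ 7.6515)
G² = (15 - 3*√6)²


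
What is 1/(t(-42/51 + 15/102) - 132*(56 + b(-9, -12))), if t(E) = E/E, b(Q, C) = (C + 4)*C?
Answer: -1/20063 ≈ -4.9843e-5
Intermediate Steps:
b(Q, C) = C*(4 + C) (b(Q, C) = (4 + C)*C = C*(4 + C))
t(E) = 1
1/(t(-42/51 + 15/102) - 132*(56 + b(-9, -12))) = 1/(1 - 132*(56 - 12*(4 - 12))) = 1/(1 - 132*(56 - 12*(-8))) = 1/(1 - 132*(56 + 96)) = 1/(1 - 132*152) = 1/(1 - 20064) = 1/(-20063) = -1/20063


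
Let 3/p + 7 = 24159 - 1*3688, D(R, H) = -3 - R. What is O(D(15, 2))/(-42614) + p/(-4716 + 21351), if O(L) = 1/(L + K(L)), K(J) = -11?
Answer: 57354343/70115232970640 ≈ 8.1800e-7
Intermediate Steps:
p = 3/20464 (p = 3/(-7 + (24159 - 1*3688)) = 3/(-7 + (24159 - 3688)) = 3/(-7 + 20471) = 3/20464 ≈ 0.00014660)
O(L) = 1/(-11 + L) (O(L) = 1/(L - 11) = 1/(-11 + L))
O(D(15, 2))/(-42614) + p/(-4716 + 21351) = 1/(-11 + (-3 - 1*15)*(-42614)) + 3/(20464*(-4716 + 21351)) = -1/42614/(-11 + (-3 - 15)) + (3/20464)/16635 = -1/42614/(-11 - 18) + (3/20464)*(1/16635) = -1/42614/(-29) + 1/113472880 = -1/29*(-1/42614) + 1/113472880 = 1/1235806 + 1/113472880 = 57354343/70115232970640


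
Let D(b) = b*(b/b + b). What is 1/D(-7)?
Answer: 1/42 ≈ 0.023810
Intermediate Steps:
D(b) = b*(1 + b)
1/D(-7) = 1/(-7*(1 - 7)) = 1/(-7*(-6)) = 1/42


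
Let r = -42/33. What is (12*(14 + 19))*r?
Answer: -504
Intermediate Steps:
r = -14/11 (r = -42*1/33 = -14/11 ≈ -1.2727)
(12*(14 + 19))*r = (12*(14 + 19))*(-14/11) = (12*33)*(-14/11) = 396*(-14/11) = -504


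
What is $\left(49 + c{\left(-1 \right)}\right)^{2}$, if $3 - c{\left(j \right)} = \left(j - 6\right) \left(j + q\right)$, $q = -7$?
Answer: $16$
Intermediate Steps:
$c{\left(j \right)} = 3 - \left(-7 + j\right) \left(-6 + j\right)$ ($c{\left(j \right)} = 3 - \left(j - 6\right) \left(j - 7\right) = 3 - \left(-6 + j\right) \left(-7 + j\right) = 3 - \left(-7 + j\right) \left(-6 + j\right)$)
$\left(49 + c{\left(-1 \right)}\right)^{2} = \left(49 - 53\right)^{2} = \left(-4\right)^{2} = 16$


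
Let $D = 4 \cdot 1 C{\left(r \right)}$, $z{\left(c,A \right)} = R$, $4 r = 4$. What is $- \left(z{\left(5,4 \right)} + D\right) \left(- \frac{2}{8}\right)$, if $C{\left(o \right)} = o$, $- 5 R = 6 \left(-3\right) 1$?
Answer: $\frac{19}{10} \approx 1.9$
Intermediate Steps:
$R = \frac{18}{5}$ ($R = - \frac{6 \left(-3\right) 1}{5} = - \frac{\left(-18\right) 1}{5} = \left(- \frac{1}{5}\right) \left(-18\right) = \frac{18}{5} \approx 3.6$)
$r = 1$ ($r = \frac{1}{4} \cdot 4 = 1$)
$z{\left(c,A \right)} = \frac{18}{5}$
$D = 4$ ($D = 4 \cdot 1 \cdot 1 = 4 \cdot 1 = 4$)
$- \left(z{\left(5,4 \right)} + D\right) \left(- \frac{2}{8}\right) = - \left(\frac{18}{5} + 4\right) \left(- \frac{2}{8}\right) = - \frac{38 \left(\left(-2\right) \frac{1}{8}\right)}{5} = - \frac{38 \left(-1\right)}{5 \cdot 4} = \left(-1\right) \left(- \frac{19}{10}\right) = \frac{19}{10}$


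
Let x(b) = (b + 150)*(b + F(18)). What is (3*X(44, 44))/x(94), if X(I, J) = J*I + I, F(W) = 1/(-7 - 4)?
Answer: 16335/63013 ≈ 0.25923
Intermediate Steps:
F(W) = -1/11 (F(W) = 1/(-11) = -1/11)
X(I, J) = I + I*J (X(I, J) = I*J + I = I + I*J)
x(b) = (150 + b)*(-1/11 + b) (x(b) = (b + 150)*(b - 1/11) = (150 + b)*(-1/11 + b))
(3*X(44, 44))/x(94) = (3*(44*(1 + 44)))/(-150/11 + 94**2 + (1649/11)*94) = (3*(44*45))/(-150/11 + 8836 + 155006/11) = (3*1980)/(252052/11) = 5940*(11/252052) = 16335/63013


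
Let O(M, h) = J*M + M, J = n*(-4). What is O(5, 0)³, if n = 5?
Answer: -857375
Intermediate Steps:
J = -20 (J = 5*(-4) = -20)
O(M, h) = -19*M (O(M, h) = -20*M + M = -19*M)
O(5, 0)³ = (-19*5)³ = (-95)³ = -857375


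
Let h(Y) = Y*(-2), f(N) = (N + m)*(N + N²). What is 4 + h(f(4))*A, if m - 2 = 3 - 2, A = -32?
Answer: 8964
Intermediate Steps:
m = 3 (m = 2 + (3 - 2) = 2 + 1 = 3)
f(N) = (3 + N)*(N + N²) (f(N) = (N + 3)*(N + N²) = (3 + N)*(N + N²))
h(Y) = -2*Y
4 + h(f(4))*A = 4 - 8*(3 + 4² + 4*4)*(-32) = 4 - 8*(3 + 16 + 16)*(-32) = 4 - 8*35*(-32) = 4 - 2*140*(-32) = 4 - 280*(-32) = 4 + 8960 = 8964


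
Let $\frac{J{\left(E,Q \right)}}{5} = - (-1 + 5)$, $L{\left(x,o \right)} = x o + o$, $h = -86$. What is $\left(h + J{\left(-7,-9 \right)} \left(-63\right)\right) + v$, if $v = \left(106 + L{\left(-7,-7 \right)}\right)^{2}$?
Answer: $23078$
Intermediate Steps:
$L{\left(x,o \right)} = o + o x$ ($L{\left(x,o \right)} = o x + o = o + o x$)
$J{\left(E,Q \right)} = -20$ ($J{\left(E,Q \right)} = 5 \left(- (-1 + 5)\right) = 5 \left(\left(-1\right) 4\right) = 5 \left(-4\right) = -20$)
$v = 21904$ ($v = \left(106 - 7 \left(1 - 7\right)\right)^{2} = \left(106 - -42\right)^{2} = \left(106 + 42\right)^{2} = 148^{2} = 21904$)
$\left(h + J{\left(-7,-9 \right)} \left(-63\right)\right) + v = \left(-86 - -1260\right) + 21904 = \left(-86 + 1260\right) + 21904 = 1174 + 21904 = 23078$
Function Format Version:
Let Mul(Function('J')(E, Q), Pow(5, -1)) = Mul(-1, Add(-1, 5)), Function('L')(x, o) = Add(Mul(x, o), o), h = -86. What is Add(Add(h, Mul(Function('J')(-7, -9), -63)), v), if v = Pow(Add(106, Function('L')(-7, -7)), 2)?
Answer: 23078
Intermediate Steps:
Function('L')(x, o) = Add(o, Mul(o, x)) (Function('L')(x, o) = Add(Mul(o, x), o) = Add(o, Mul(o, x)))
Function('J')(E, Q) = -20 (Function('J')(E, Q) = Mul(5, Mul(-1, Add(-1, 5))) = Mul(5, Mul(-1, 4)) = Mul(5, -4) = -20)
v = 21904 (v = Pow(Add(106, Mul(-7, Add(1, -7))), 2) = Pow(Add(106, Mul(-7, -6)), 2) = Pow(Add(106, 42), 2) = Pow(148, 2) = 21904)
Add(Add(h, Mul(Function('J')(-7, -9), -63)), v) = Add(Add(-86, Mul(-20, -63)), 21904) = Add(Add(-86, 1260), 21904) = Add(1174, 21904) = 23078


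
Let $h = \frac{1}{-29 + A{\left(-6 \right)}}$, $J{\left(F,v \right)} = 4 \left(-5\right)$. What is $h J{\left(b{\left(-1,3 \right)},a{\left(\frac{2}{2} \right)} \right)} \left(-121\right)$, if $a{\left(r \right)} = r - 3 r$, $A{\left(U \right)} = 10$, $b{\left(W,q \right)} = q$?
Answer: $- \frac{2420}{19} \approx -127.37$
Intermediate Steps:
$a{\left(r \right)} = - 2 r$
$J{\left(F,v \right)} = -20$
$h = - \frac{1}{19}$ ($h = \frac{1}{-29 + 10} = \frac{1}{-19} = - \frac{1}{19} \approx -0.052632$)
$h J{\left(b{\left(-1,3 \right)},a{\left(\frac{2}{2} \right)} \right)} \left(-121\right) = \left(- \frac{1}{19}\right) \left(-20\right) \left(-121\right) = \frac{20}{19} \left(-121\right) = - \frac{2420}{19}$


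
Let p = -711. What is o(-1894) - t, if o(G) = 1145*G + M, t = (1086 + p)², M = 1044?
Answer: -2308211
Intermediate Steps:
t = 140625 (t = (1086 - 711)² = 375² = 140625)
o(G) = 1044 + 1145*G (o(G) = 1145*G + 1044 = 1044 + 1145*G)
o(-1894) - t = (1044 + 1145*(-1894)) - 1*140625 = (1044 - 2168630) - 140625 = -2167586 - 140625 = -2308211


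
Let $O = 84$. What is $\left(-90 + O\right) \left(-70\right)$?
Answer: $420$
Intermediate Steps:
$\left(-90 + O\right) \left(-70\right) = \left(-90 + 84\right) \left(-70\right) = \left(-6\right) \left(-70\right) = 420$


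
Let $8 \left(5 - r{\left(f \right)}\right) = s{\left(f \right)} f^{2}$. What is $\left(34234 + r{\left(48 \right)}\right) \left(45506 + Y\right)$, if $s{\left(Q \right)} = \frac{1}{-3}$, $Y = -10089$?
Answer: $1216042695$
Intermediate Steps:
$s{\left(Q \right)} = - \frac{1}{3}$
$r{\left(f \right)} = 5 + \frac{f^{2}}{24}$ ($r{\left(f \right)} = 5 - \frac{\left(- \frac{1}{3}\right) f^{2}}{8} = 5 + \frac{f^{2}}{24}$)
$\left(34234 + r{\left(48 \right)}\right) \left(45506 + Y\right) = \left(34234 + \left(5 + \frac{48^{2}}{24}\right)\right) \left(45506 - 10089\right) = \left(34234 + \left(5 + \frac{1}{24} \cdot 2304\right)\right) 35417 = \left(34234 + \left(5 + 96\right)\right) 35417 = \left(34234 + 101\right) 35417 = 34335 \cdot 35417 = 1216042695$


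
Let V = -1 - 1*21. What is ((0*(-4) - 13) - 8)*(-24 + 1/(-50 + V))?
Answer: 12103/24 ≈ 504.29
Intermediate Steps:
V = -22 (V = -1 - 21 = -22)
((0*(-4) - 13) - 8)*(-24 + 1/(-50 + V)) = ((0*(-4) - 13) - 8)*(-24 + 1/(-50 - 22)) = ((0 - 13) - 8)*(-24 + 1/(-72)) = (-13 - 8)*(-24 - 1/72) = -21*(-1729/72) = 12103/24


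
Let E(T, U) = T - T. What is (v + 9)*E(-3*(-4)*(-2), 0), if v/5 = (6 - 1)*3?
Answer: 0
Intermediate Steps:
E(T, U) = 0
v = 75 (v = 5*((6 - 1)*3) = 5*(5*3) = 5*15 = 75)
(v + 9)*E(-3*(-4)*(-2), 0) = (75 + 9)*0 = 84*0 = 0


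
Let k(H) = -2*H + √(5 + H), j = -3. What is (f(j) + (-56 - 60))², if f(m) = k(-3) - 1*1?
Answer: (111 - √2)² ≈ 12009.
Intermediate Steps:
k(H) = √(5 + H) - 2*H
f(m) = 5 + √2 (f(m) = (√(5 - 3) - 2*(-3)) - 1*1 = (√2 + 6) - 1 = (6 + √2) - 1 = 5 + √2)
(f(j) + (-56 - 60))² = ((5 + √2) + (-56 - 60))² = ((5 + √2) - 116)² = (-111 + √2)²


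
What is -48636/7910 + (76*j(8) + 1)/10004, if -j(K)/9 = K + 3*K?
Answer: -47120051/5652260 ≈ -8.3365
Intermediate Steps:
j(K) = -36*K (j(K) = -9*(K + 3*K) = -36*K)
-48636/7910 + (76*j(8) + 1)/10004 = -48636/7910 + (76*(-36*8) + 1)/10004 = -48636*1/7910 + (76*(-288) + 1)*(1/10004) = -3474/565 + (-21888 + 1)*(1/10004) = -3474/565 - 21887*1/10004 = -3474/565 - 21887/10004 = -47120051/5652260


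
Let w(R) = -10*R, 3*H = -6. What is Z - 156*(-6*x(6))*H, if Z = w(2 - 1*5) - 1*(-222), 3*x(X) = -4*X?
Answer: 15228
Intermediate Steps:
H = -2 (H = (1/3)*(-6) = -2)
x(X) = -4*X/3 (x(X) = (-4*X)/3 = -4*X/3)
Z = 252 (Z = -10*(2 - 1*5) - 1*(-222) = -10*(2 - 5) + 222 = -10*(-3) + 222 = 30 + 222 = 252)
Z - 156*(-6*x(6))*H = 252 - 156*(-(-8)*6)*(-2) = 252 - 156*(-6*(-8))*(-2) = 252 - 7488*(-2) = 252 - 156*(-96) = 252 + 14976 = 15228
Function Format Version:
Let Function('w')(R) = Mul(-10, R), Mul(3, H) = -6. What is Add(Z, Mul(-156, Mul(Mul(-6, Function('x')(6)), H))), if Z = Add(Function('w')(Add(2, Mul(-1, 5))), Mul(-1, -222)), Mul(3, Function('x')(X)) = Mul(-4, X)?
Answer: 15228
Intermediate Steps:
H = -2 (H = Mul(Rational(1, 3), -6) = -2)
Function('x')(X) = Mul(Rational(-4, 3), X) (Function('x')(X) = Mul(Rational(1, 3), Mul(-4, X)) = Mul(Rational(-4, 3), X))
Z = 252 (Z = Add(Mul(-10, Add(2, Mul(-1, 5))), Mul(-1, -222)) = Add(Mul(-10, Add(2, -5)), 222) = Add(Mul(-10, -3), 222) = Add(30, 222) = 252)
Add(Z, Mul(-156, Mul(Mul(-6, Function('x')(6)), H))) = Add(252, Mul(-156, Mul(Mul(-6, Mul(Rational(-4, 3), 6)), -2))) = Add(252, Mul(-156, Mul(Mul(-6, -8), -2))) = Add(252, Mul(-156, Mul(48, -2))) = Add(252, Mul(-156, -96)) = Add(252, 14976) = 15228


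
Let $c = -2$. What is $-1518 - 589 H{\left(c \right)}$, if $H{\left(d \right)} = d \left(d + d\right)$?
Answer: $-6230$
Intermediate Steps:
$H{\left(d \right)} = 2 d^{2}$ ($H{\left(d \right)} = d 2 d = 2 d^{2}$)
$-1518 - 589 H{\left(c \right)} = -1518 - 589 \cdot 2 \left(-2\right)^{2} = -1518 - 589 \cdot 2 \cdot 4 = -1518 - 4712 = -6230$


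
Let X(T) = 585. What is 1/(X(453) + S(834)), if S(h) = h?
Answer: 1/1419 ≈ 0.00070472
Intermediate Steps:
1/(X(453) + S(834)) = 1/(585 + 834) = 1/1419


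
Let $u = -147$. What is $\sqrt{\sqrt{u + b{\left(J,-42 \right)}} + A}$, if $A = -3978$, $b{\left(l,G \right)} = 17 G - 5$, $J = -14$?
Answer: $\sqrt{-3978 + i \sqrt{866}} \approx 0.2333 + 63.072 i$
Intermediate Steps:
$b{\left(l,G \right)} = -5 + 17 G$
$\sqrt{\sqrt{u + b{\left(J,-42 \right)}} + A} = \sqrt{\sqrt{-147 + \left(-5 + 17 \left(-42\right)\right)} - 3978} = \sqrt{\sqrt{-147 - 719} - 3978} = \sqrt{\sqrt{-866} - 3978} = \sqrt{i \sqrt{866} - 3978} = \sqrt{-3978 + i \sqrt{866}}$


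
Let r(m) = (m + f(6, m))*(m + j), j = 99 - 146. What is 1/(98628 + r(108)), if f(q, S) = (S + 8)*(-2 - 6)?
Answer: 1/48608 ≈ 2.0573e-5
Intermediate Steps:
f(q, S) = -64 - 8*S (f(q, S) = (8 + S)*(-8) = -64 - 8*S)
j = -47
r(m) = (-64 - 7*m)*(-47 + m) (r(m) = (m + (-64 - 8*m))*(m - 47) = (-64 - 7*m)*(-47 + m))
1/(98628 + r(108)) = 1/(98628 + (3008 - 7*108² + 265*108)) = 1/(98628 + (3008 - 7*11664 + 28620)) = 1/(98628 + (3008 - 81648 + 28620)) = 1/(98628 - 50020) = 1/48608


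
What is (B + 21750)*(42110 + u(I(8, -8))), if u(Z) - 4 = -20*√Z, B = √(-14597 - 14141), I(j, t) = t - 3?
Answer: 2*(21057 - 10*I*√11)*(21750 + I*√28738) ≈ 9.1599e+8 + 5.6966e+6*I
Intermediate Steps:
I(j, t) = -3 + t
B = I*√28738 (B = √(-28738) = I*√28738 ≈ 169.52*I)
u(Z) = 4 - 20*√Z
(B + 21750)*(42110 + u(I(8, -8))) = (I*√28738 + 21750)*(42110 + (4 - 20*√(-3 - 8))) = (21750 + I*√28738)*(42110 + (4 - 20*I*√11)) = (21750 + I*√28738)*(42114 - 20*I*√11)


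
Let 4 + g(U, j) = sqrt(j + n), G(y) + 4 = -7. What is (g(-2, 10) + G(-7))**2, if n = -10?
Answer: 225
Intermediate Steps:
G(y) = -11 (G(y) = -4 - 7 = -11)
g(U, j) = -4 + sqrt(-10 + j) (g(U, j) = -4 + sqrt(j - 10) = -4 + sqrt(-10 + j))
(g(-2, 10) + G(-7))**2 = ((-4 + sqrt(-10 + 10)) - 11)**2 = ((-4 + sqrt(0)) - 11)**2 = ((-4 + 0) - 11)**2 = (-4 - 11)**2 = (-15)**2 = 225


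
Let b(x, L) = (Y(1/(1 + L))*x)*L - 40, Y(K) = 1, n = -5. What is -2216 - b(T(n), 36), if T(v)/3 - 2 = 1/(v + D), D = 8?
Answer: -2428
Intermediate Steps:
T(v) = 6 + 3/(8 + v) (T(v) = 6 + 3/(v + 8) = 6 + 3/(8 + v))
b(x, L) = -40 + L*x (b(x, L) = (1*x)*L - 40 = x*L - 40 = L*x - 40 = -40 + L*x)
-2216 - b(T(n), 36) = -2216 - (-40 + 36*(3*(17 + 2*(-5))/(8 - 5))) = -2216 - (-40 + 36*(3*(17 - 10)/3)) = -2216 - (-40 + 36*(3*(⅓)*7)) = -2216 - (-40 + 36*7) = -2216 - (-40 + 252) = -2216 - 1*212 = -2216 - 212 = -2428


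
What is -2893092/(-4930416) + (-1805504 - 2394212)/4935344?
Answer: -8369717081/31683983103 ≈ -0.26416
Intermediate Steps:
-2893092/(-4930416) + (-1805504 - 2394212)/4935344 = -2893092*(-1/4930416) - 4199716*1/4935344 = 241091/410868 - 1049929/1233836 = -8369717081/31683983103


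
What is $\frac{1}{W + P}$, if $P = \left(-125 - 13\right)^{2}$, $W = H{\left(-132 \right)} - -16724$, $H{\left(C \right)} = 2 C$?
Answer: $\frac{1}{35504} \approx 2.8166 \cdot 10^{-5}$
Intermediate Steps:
$W = 16460$ ($W = 2 \left(-132\right) - -16724 = -264 + 16724 = 16460$)
$P = 19044$ ($P = \left(-138\right)^{2} = 19044$)
$\frac{1}{W + P} = \frac{1}{16460 + 19044} = \frac{1}{35504}$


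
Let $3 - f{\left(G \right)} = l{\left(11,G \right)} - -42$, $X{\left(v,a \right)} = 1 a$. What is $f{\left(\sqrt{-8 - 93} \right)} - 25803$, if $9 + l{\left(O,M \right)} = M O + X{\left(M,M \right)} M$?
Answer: $-25732 - 11 i \sqrt{101} \approx -25732.0 - 110.55 i$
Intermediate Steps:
$X{\left(v,a \right)} = a$
$l{\left(O,M \right)} = -9 + M^{2} + M O$ ($l{\left(O,M \right)} = -9 + \left(M O + M M\right) = -9 + \left(M O + M^{2}\right) = -9 + \left(M^{2} + M O\right) = -9 + M^{2} + M O$)
$f{\left(G \right)} = -30 - G^{2} - 11 G$ ($f{\left(G \right)} = 3 - \left(\left(-9 + G^{2} + G 11\right) - -42\right) = 3 - \left(\left(-9 + G^{2} + 11 G\right) + 42\right) = 3 - \left(33 + G^{2} + 11 G\right) = -30 - G^{2} - 11 G$)
$f{\left(\sqrt{-8 - 93} \right)} - 25803 = \left(-30 - \left(\sqrt{-8 - 93}\right)^{2} - 11 \sqrt{-8 - 93}\right) - 25803 = \left(-30 - \left(\sqrt{-101}\right)^{2} - 11 \sqrt{-101}\right) - 25803 = \left(-30 - \left(i \sqrt{101}\right)^{2} - 11 i \sqrt{101}\right) - 25803 = \left(-30 - -101 - 11 i \sqrt{101}\right) - 25803 = \left(-30 + 101 - 11 i \sqrt{101}\right) - 25803 = \left(71 - 11 i \sqrt{101}\right) - 25803 = -25732 - 11 i \sqrt{101}$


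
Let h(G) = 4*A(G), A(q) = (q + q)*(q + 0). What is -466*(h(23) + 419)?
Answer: -2167366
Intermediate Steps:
A(q) = 2*q² (A(q) = (2*q)*q = 2*q²)
h(G) = 8*G² (h(G) = 4*(2*G²) = 8*G²)
-466*(h(23) + 419) = -466*(8*23² + 419) = -466*(8*529 + 419) = -466*(4232 + 419) = -466*4651 = -2167366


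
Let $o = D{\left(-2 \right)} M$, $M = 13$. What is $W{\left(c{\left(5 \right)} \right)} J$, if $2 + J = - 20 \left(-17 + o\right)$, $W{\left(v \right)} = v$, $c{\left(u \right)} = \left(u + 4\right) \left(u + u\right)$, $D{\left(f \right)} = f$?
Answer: $77220$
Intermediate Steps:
$c{\left(u \right)} = 2 u \left(4 + u\right)$ ($c{\left(u \right)} = \left(4 + u\right) 2 u = 2 u \left(4 + u\right)$)
$o = -26$ ($o = \left(-2\right) 13 = -26$)
$J = 858$ ($J = -2 - 20 \left(-17 - 26\right) = -2 - -860 = -2 + 860 = 858$)
$W{\left(c{\left(5 \right)} \right)} J = 2 \cdot 5 \left(4 + 5\right) 858 = 2 \cdot 5 \cdot 9 \cdot 858 = 90 \cdot 858 = 77220$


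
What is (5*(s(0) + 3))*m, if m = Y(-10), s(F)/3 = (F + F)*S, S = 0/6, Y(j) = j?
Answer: -150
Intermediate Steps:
S = 0 (S = 0*(⅙) = 0)
s(F) = 0 (s(F) = 3*((F + F)*0) = 3*((2*F)*0) = 3*0 = 0)
m = -10
(5*(s(0) + 3))*m = (5*(0 + 3))*(-10) = (5*3)*(-10) = 15*(-10) = -150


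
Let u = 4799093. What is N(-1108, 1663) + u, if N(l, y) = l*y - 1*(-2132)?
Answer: 2958621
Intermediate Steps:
N(l, y) = 2132 + l*y (N(l, y) = l*y + 2132 = 2132 + l*y)
N(-1108, 1663) + u = (2132 - 1108*1663) + 4799093 = (2132 - 1842604) + 4799093 = -1840472 + 4799093 = 2958621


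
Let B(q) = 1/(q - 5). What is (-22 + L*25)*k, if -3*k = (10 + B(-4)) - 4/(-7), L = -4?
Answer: 80398/189 ≈ 425.39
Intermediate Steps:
B(q) = 1/(-5 + q)
k = -659/189 (k = -((10 + 1/(-5 - 4)) - 4/(-7))/3 = -((10 + 1/(-9)) - 4*(-1/7))/3 = -((10 - 1/9) + 4/7)/3 = -(89/9 + 4/7)/3 = -1/3*659/63 = -659/189 ≈ -3.4868)
(-22 + L*25)*k = (-22 - 4*25)*(-659/189) = (-22 - 100)*(-659/189) = -122*(-659/189) = 80398/189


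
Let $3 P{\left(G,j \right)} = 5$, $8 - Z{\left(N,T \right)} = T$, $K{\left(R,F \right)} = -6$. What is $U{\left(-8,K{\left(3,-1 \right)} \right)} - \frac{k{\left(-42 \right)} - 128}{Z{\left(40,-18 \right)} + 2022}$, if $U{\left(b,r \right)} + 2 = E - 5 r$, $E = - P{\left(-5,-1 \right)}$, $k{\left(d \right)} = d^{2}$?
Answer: $\frac{39221}{1536} \approx 25.535$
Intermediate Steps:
$Z{\left(N,T \right)} = 8 - T$
$P{\left(G,j \right)} = \frac{5}{3}$ ($P{\left(G,j \right)} = \frac{1}{3} \cdot 5 = \frac{5}{3}$)
$E = - \frac{5}{3}$ ($E = \left(-1\right) \frac{5}{3} = - \frac{5}{3} \approx -1.6667$)
$U{\left(b,r \right)} = - \frac{11}{3} - 5 r$ ($U{\left(b,r \right)} = -2 - \left(\frac{5}{3} + 5 r\right) = - \frac{11}{3} - 5 r$)
$U{\left(-8,K{\left(3,-1 \right)} \right)} - \frac{k{\left(-42 \right)} - 128}{Z{\left(40,-18 \right)} + 2022} = \left(- \frac{11}{3} - -30\right) - \frac{\left(-42\right)^{2} - 128}{\left(8 - -18\right) + 2022} = \left(- \frac{11}{3} + 30\right) - \frac{1764 - 128}{\left(8 + 18\right) + 2022} = \frac{79}{3} - \frac{1636}{26 + 2022} = \frac{79}{3} - \frac{1636}{2048} = \frac{79}{3} - 1636 \cdot \frac{1}{2048} = \frac{79}{3} - \frac{409}{512} = \frac{39221}{1536}$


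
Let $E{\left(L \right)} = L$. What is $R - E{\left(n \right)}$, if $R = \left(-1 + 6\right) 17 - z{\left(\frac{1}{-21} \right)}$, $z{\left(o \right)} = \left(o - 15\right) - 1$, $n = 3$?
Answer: $\frac{2059}{21} \approx 98.048$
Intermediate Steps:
$z{\left(o \right)} = -16 + o$ ($z{\left(o \right)} = \left(-15 + o\right) - 1 = -16 + o$)
$R = \frac{2122}{21}$ ($R = \left(-1 + 6\right) 17 - \left(-16 + \frac{1}{-21}\right) = 5 \cdot 17 - \left(-16 - \frac{1}{21}\right) = 85 - - \frac{337}{21} = 85 + \frac{337}{21} = \frac{2122}{21} \approx 101.05$)
$R - E{\left(n \right)} = \frac{2122}{21} - 3 = \frac{2059}{21}$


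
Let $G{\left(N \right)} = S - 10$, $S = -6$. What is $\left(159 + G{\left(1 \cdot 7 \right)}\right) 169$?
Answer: $24167$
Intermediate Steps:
$G{\left(N \right)} = -16$ ($G{\left(N \right)} = -6 - 10 = -16$)
$\left(159 + G{\left(1 \cdot 7 \right)}\right) 169 = \left(159 - 16\right) 169 = 143 \cdot 169 = 24167$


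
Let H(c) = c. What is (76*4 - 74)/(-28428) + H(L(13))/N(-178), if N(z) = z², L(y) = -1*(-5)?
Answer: -77665/9790356 ≈ -0.0079328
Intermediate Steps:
L(y) = 5
(76*4 - 74)/(-28428) + H(L(13))/N(-178) = (76*4 - 74)/(-28428) + 5/((-178)²) = (304 - 74)*(-1/28428) + 5/31684 = 230*(-1/28428) + 5*(1/31684) = -5/618 + 5/31684 = -77665/9790356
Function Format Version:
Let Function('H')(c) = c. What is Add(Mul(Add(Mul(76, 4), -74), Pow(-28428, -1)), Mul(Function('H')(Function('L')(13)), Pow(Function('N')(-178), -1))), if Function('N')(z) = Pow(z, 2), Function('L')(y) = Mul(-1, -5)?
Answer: Rational(-77665, 9790356) ≈ -0.0079328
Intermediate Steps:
Function('L')(y) = 5
Add(Mul(Add(Mul(76, 4), -74), Pow(-28428, -1)), Mul(Function('H')(Function('L')(13)), Pow(Function('N')(-178), -1))) = Add(Mul(Add(Mul(76, 4), -74), Pow(-28428, -1)), Mul(5, Pow(Pow(-178, 2), -1))) = Add(Mul(Add(304, -74), Rational(-1, 28428)), Mul(5, Pow(31684, -1))) = Add(Mul(230, Rational(-1, 28428)), Mul(5, Rational(1, 31684))) = Add(Rational(-5, 618), Rational(5, 31684)) = Rational(-77665, 9790356)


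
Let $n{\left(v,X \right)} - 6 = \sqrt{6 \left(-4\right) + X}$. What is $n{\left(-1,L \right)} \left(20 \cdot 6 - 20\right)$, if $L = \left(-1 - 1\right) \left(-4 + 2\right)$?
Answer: $600 + 200 i \sqrt{5} \approx 600.0 + 447.21 i$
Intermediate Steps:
$L = 4$ ($L = \left(-2\right) \left(-2\right) = 4$)
$n{\left(v,X \right)} = 6 + \sqrt{-24 + X}$ ($n{\left(v,X \right)} = 6 + \sqrt{6 \left(-4\right) + X} = 6 + \sqrt{-24 + X}$)
$n{\left(-1,L \right)} \left(20 \cdot 6 - 20\right) = \left(6 + \sqrt{-24 + 4}\right) \left(20 \cdot 6 - 20\right) = \left(6 + \sqrt{-20}\right) \left(120 - 20\right) = \left(6 + 2 i \sqrt{5}\right) 100 = 600 + 200 i \sqrt{5}$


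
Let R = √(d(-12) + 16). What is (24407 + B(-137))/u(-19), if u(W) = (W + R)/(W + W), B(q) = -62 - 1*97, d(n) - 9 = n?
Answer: 4376764/87 + 230356*√13/87 ≈ 59854.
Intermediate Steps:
d(n) = 9 + n
B(q) = -159 (B(q) = -62 - 97 = -159)
R = √13 (R = √((9 - 12) + 16) = √(-3 + 16) = √13 ≈ 3.6056)
u(W) = (W + √13)/(2*W) (u(W) = (W + √13)/(W + W) = (W + √13)/((2*W)) = (W + √13)*(1/(2*W)) = (W + √13)/(2*W))
(24407 + B(-137))/u(-19) = (24407 - 159)/(((½)*(-19 + √13)/(-19))) = 24248/(((½)*(-1/19)*(-19 + √13))) = 24248/(½ - √13/38)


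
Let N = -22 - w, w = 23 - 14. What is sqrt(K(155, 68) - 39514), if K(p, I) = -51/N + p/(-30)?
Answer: I*sqrt(1367148174)/186 ≈ 198.79*I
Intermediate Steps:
w = 9
N = -31 (N = -22 - 1*9 = -22 - 9 = -31)
K(p, I) = 51/31 - p/30 (K(p, I) = -51/(-31) + p/(-30) = -51*(-1/31) + p*(-1/30) = 51/31 - p/30)
sqrt(K(155, 68) - 39514) = sqrt((51/31 - 1/30*155) - 39514) = sqrt((51/31 - 31/6) - 39514) = sqrt(-655/186 - 39514) = sqrt(-7350259/186) = I*sqrt(1367148174)/186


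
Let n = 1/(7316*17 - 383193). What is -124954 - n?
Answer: -32340719233/258821 ≈ -1.2495e+5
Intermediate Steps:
n = -1/258821 (n = 1/(124372 - 383193) = 1/(-258821) = -1/258821 ≈ -3.8637e-6)
-124954 - n = -124954 - 1*(-1/258821) = -124954 + 1/258821 = -32340719233/258821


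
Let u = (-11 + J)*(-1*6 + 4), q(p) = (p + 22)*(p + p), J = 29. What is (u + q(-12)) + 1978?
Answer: 1702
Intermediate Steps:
q(p) = 2*p*(22 + p) (q(p) = (22 + p)*(2*p) = 2*p*(22 + p))
u = -36 (u = (-11 + 29)*(-1*6 + 4) = 18*(-6 + 4) = 18*(-2) = -36)
(u + q(-12)) + 1978 = (-36 + 2*(-12)*(22 - 12)) + 1978 = (-36 + 2*(-12)*10) + 1978 = (-36 - 240) + 1978 = -276 + 1978 = 1702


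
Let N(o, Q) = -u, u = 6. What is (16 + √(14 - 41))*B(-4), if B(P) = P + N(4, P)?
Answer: -160 - 30*I*√3 ≈ -160.0 - 51.962*I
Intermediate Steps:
N(o, Q) = -6 (N(o, Q) = -1*6 = -6)
B(P) = -6 + P (B(P) = P - 6 = -6 + P)
(16 + √(14 - 41))*B(-4) = (16 + √(14 - 41))*(-6 - 4) = (16 + √(-27))*(-10) = (16 + 3*I*√3)*(-10) = -160 - 30*I*√3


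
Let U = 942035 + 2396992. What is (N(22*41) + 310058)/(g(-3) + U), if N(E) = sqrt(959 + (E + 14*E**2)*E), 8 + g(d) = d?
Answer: 155029/1669508 + 5*sqrt(411000235)/3339016 ≈ 0.12322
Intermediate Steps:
g(d) = -8 + d
U = 3339027
N(E) = sqrt(959 + E*(E + 14*E**2))
(N(22*41) + 310058)/(g(-3) + U) = (sqrt(959 + (22*41)**2 + 14*(22*41)**3) + 310058)/((-8 - 3) + 3339027) = (sqrt(959 + 902**2 + 14*902**3) + 310058)/(-11 + 3339027) = (sqrt(959 + 813604 + 14*733870808) + 310058)/3339016 = (sqrt(959 + 813604 + 10274191312) + 310058)*(1/3339016) = (sqrt(10275005875) + 310058)*(1/3339016) = (5*sqrt(411000235) + 310058)*(1/3339016) = (310058 + 5*sqrt(411000235))*(1/3339016) = 155029/1669508 + 5*sqrt(411000235)/3339016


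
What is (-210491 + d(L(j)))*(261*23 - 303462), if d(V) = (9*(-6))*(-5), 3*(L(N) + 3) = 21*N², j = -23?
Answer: 62532128439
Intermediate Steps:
L(N) = -3 + 7*N² (L(N) = -3 + (21*N²)/3 = -3 + 7*N²)
d(V) = 270 (d(V) = -54*(-5) = 270)
(-210491 + d(L(j)))*(261*23 - 303462) = (-210491 + 270)*(261*23 - 303462) = -210221*(6003 - 303462) = -210221*(-297459) = 62532128439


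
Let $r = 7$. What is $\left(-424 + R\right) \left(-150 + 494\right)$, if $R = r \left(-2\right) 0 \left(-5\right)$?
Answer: $-145856$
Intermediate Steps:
$R = 0$ ($R = 7 \left(-2\right) 0 \left(-5\right) = \left(-14\right) 0 = 0$)
$\left(-424 + R\right) \left(-150 + 494\right) = \left(-424 + 0\right) \left(-150 + 494\right) = \left(-424\right) 344 = -145856$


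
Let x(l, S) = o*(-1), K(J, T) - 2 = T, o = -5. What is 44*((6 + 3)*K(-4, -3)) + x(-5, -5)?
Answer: -391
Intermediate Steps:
K(J, T) = 2 + T
x(l, S) = 5 (x(l, S) = -5*(-1) = 5)
44*((6 + 3)*K(-4, -3)) + x(-5, -5) = 44*((6 + 3)*(2 - 3)) + 5 = 44*(9*(-1)) + 5 = 44*(-9) + 5 = -396 + 5 = -391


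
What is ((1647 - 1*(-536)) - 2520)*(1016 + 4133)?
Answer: -1735213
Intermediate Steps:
((1647 - 1*(-536)) - 2520)*(1016 + 4133) = ((1647 + 536) - 2520)*5149 = (2183 - 2520)*5149 = -337*5149 = -1735213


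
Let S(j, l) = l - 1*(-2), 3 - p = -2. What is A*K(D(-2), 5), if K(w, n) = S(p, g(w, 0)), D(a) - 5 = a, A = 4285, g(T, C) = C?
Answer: 8570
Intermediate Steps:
p = 5 (p = 3 - 1*(-2) = 3 + 2 = 5)
S(j, l) = 2 + l (S(j, l) = l + 2 = 2 + l)
D(a) = 5 + a
K(w, n) = 2 (K(w, n) = 2 + 0 = 2)
A*K(D(-2), 5) = 4285*2 = 8570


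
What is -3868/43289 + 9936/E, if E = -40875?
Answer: -196074668/589812625 ≈ -0.33244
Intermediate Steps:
-3868/43289 + 9936/E = -3868/43289 + 9936/(-40875) = -3868*1/43289 + 9936*(-1/40875) = -3868/43289 - 3312/13625 = -196074668/589812625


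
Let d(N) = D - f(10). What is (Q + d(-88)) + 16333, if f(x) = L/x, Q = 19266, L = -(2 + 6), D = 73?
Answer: 178364/5 ≈ 35673.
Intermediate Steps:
L = -8 (L = -1*8 = -8)
f(x) = -8/x
d(N) = 369/5 (d(N) = 73 - (-8)/10 = 73 - 1*(-4/5) = 73 + 4/5 = 369/5)
(Q + d(-88)) + 16333 = (19266 + 369/5) + 16333 = 96699/5 + 16333 = 178364/5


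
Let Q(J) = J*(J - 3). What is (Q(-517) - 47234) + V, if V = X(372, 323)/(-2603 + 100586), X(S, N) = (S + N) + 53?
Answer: 21713621446/97983 ≈ 2.2161e+5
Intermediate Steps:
Q(J) = J*(-3 + J)
X(S, N) = 53 + N + S (X(S, N) = (N + S) + 53 = 53 + N + S)
V = 748/97983 (V = (53 + 323 + 372)/(-2603 + 100586) = 748/97983 ≈ 0.0076340)
(Q(-517) - 47234) + V = (-517*(-3 - 517) - 47234) + 748/97983 = (-517*(-520) - 47234) + 748/97983 = (268840 - 47234) + 748/97983 = 221606 + 748/97983 = 21713621446/97983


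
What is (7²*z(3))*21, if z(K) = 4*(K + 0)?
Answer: 12348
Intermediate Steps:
z(K) = 4*K
(7²*z(3))*21 = (7²*(4*3))*21 = (49*12)*21 = 588*21 = 12348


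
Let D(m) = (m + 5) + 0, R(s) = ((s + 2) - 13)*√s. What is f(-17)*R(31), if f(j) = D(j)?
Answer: -240*√31 ≈ -1336.3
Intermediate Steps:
R(s) = √s*(-11 + s) (R(s) = ((2 + s) - 13)*√s = (-11 + s)*√s = √s*(-11 + s))
D(m) = 5 + m (D(m) = (5 + m) + 0 = 5 + m)
f(j) = 5 + j
f(-17)*R(31) = (5 - 17)*(√31*(-11 + 31)) = -12*√31*20 = -240*√31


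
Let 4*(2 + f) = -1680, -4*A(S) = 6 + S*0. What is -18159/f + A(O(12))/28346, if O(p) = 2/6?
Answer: 514734381/11962012 ≈ 43.031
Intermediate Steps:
O(p) = 1/3 (O(p) = 2*(1/6) = 1/3)
A(S) = -3/2 (A(S) = -(6 + S*0)/4 = -(6 + 0)/4 = -1/4*6 = -3/2)
f = -422 (f = -2 + (1/4)*(-1680) = -2 - 420 = -422)
-18159/f + A(O(12))/28346 = -18159/(-422) - 3/2/28346 = -18159*(-1/422) - 3/2*1/28346 = 18159/422 - 3/56692 = 514734381/11962012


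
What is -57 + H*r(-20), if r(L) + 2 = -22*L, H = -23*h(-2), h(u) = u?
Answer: 20091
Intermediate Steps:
H = 46 (H = -23*(-2) = 46)
r(L) = -2 - 22*L
-57 + H*r(-20) = -57 + 46*(-2 - 22*(-20)) = -57 + 46*(-2 + 440) = -57 + 46*438 = -57 + 20148 = 20091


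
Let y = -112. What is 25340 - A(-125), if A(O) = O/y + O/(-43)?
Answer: 122018065/4816 ≈ 25336.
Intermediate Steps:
A(O) = -155*O/4816 (A(O) = O/(-112) + O/(-43) = O*(-1/112) + O*(-1/43) = -O/112 - O/43 = -155*O/4816)
25340 - A(-125) = 25340 - (-155)*(-125)/4816 = 25340 - 1*19375/4816 = 25340 - 19375/4816 = 122018065/4816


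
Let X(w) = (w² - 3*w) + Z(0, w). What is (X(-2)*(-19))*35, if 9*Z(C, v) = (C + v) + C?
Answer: -58520/9 ≈ -6502.2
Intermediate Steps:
Z(C, v) = v/9 + 2*C/9 (Z(C, v) = ((C + v) + C)/9 = (v + 2*C)/9 = v/9 + 2*C/9)
X(w) = w² - 26*w/9 (X(w) = (w² - 3*w) + (w/9 + (2/9)*0) = (w² - 3*w) + (w/9 + 0) = (w² - 3*w) + w/9 = w² - 26*w/9)
(X(-2)*(-19))*35 = (((⅑)*(-2)*(-26 + 9*(-2)))*(-19))*35 = (((⅑)*(-2)*(-26 - 18))*(-19))*35 = (((⅑)*(-2)*(-44))*(-19))*35 = ((88/9)*(-19))*35 = -1672/9*35 = -58520/9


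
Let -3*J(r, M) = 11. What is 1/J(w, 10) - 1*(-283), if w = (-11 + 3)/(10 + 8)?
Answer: 3110/11 ≈ 282.73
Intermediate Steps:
w = -4/9 (w = -8/18 = -8*1/18 = -4/9 ≈ -0.44444)
J(r, M) = -11/3 (J(r, M) = -1/3*11 = -11/3)
1/J(w, 10) - 1*(-283) = 1/(-11/3) - 1*(-283) = -3/11 + 283 = 3110/11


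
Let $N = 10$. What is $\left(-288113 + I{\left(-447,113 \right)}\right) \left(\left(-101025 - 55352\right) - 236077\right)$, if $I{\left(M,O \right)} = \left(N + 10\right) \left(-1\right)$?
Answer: $113078948382$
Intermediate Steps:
$I{\left(M,O \right)} = -20$ ($I{\left(M,O \right)} = \left(10 + 10\right) \left(-1\right) = 20 \left(-1\right) = -20$)
$\left(-288113 + I{\left(-447,113 \right)}\right) \left(\left(-101025 - 55352\right) - 236077\right) = \left(-288113 - 20\right) \left(\left(-101025 - 55352\right) - 236077\right) = - 288133 \left(\left(-101025 - 55352\right) - 236077\right) = - 288133 \left(-156377 - 236077\right) = \left(-288133\right) \left(-392454\right) = 113078948382$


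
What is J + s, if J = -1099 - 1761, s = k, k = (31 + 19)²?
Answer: -360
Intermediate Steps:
k = 2500 (k = 50² = 2500)
s = 2500
J = -2860
J + s = -2860 + 2500 = -360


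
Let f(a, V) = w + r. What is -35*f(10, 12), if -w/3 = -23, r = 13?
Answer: -2870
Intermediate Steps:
w = 69 (w = -3*(-23) = 69)
f(a, V) = 82 (f(a, V) = 69 + 13 = 82)
-35*f(10, 12) = -35*82 = -2870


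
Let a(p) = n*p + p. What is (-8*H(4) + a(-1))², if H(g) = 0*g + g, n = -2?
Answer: 961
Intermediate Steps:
H(g) = g (H(g) = 0 + g = g)
a(p) = -p (a(p) = -2*p + p = -p)
(-8*H(4) + a(-1))² = (-8*4 - 1*(-1))² = (-32 + 1)² = (-31)² = 961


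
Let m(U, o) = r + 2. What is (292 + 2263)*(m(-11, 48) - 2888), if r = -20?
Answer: -7424830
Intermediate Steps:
m(U, o) = -18 (m(U, o) = -20 + 2 = -18)
(292 + 2263)*(m(-11, 48) - 2888) = (292 + 2263)*(-18 - 2888) = 2555*(-2906) = -7424830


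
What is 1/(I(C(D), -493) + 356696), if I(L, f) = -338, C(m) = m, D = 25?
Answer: 1/356358 ≈ 2.8062e-6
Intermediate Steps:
1/(I(C(D), -493) + 356696) = 1/(-338 + 356696) = 1/356358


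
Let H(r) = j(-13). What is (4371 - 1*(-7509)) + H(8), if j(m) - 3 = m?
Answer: 11870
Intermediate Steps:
j(m) = 3 + m
H(r) = -10 (H(r) = 3 - 13 = -10)
(4371 - 1*(-7509)) + H(8) = (4371 - 1*(-7509)) - 10 = (4371 + 7509) - 10 = 11880 - 10 = 11870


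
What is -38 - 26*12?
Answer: -350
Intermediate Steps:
-38 - 26*12 = -38 - 312 = -350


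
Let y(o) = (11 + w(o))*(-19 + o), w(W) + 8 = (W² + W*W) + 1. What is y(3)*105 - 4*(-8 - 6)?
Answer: -36904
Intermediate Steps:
w(W) = -7 + 2*W² (w(W) = -8 + ((W² + W*W) + 1) = -8 + ((W² + W²) + 1) = -8 + (2*W² + 1) = -8 + (1 + 2*W²) = -7 + 2*W²)
y(o) = (-19 + o)*(4 + 2*o²) (y(o) = (11 + (-7 + 2*o²))*(-19 + o) = (4 + 2*o²)*(-19 + o) = (-19 + o)*(4 + 2*o²))
y(3)*105 - 4*(-8 - 6) = (-76 - 38*3² + 2*3³ + 4*3)*105 - 4*(-8 - 6) = (-76 - 38*9 + 2*27 + 12)*105 - 4*(-14) = (-76 - 342 + 54 + 12)*105 + 56 = -352*105 + 56 = -36960 + 56 = -36904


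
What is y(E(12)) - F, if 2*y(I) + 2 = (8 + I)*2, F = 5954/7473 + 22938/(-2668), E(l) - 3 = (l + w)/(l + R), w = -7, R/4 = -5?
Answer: 684897629/39875928 ≈ 17.176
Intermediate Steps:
R = -20 (R = 4*(-5) = -20)
E(l) = 3 + (-7 + l)/(-20 + l) (E(l) = 3 + (l - 7)/(l - 20) = 3 + (-7 + l)/(-20 + l))
F = -77765201/9968982 (F = 5954*(1/7473) + 22938*(-1/2668) = 5954/7473 - 11469/1334 = -77765201/9968982 ≈ -7.8007)
y(I) = 7 + I (y(I) = -1 + ((8 + I)*2)/2 = -1 + (16 + 2*I)/2 = -1 + (8 + I) = 7 + I)
y(E(12)) - F = (7 + (-67 + 4*12)/(-20 + 12)) - 1*(-77765201/9968982) = (7 + (-67 + 48)/(-8)) + 77765201/9968982 = (7 - ⅛*(-19)) + 77765201/9968982 = (7 + 19/8) + 77765201/9968982 = 75/8 + 77765201/9968982 = 684897629/39875928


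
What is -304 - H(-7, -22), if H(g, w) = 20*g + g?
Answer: -157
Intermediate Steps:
H(g, w) = 21*g
-304 - H(-7, -22) = -304 - 21*(-7) = -304 - 1*(-147) = -304 + 147 = -157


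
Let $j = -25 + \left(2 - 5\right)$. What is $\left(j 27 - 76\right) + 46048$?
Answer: $45216$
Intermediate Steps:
$j = -28$ ($j = -25 + \left(2 - 5\right) = -25 - 3 = -28$)
$\left(j 27 - 76\right) + 46048 = \left(\left(-28\right) 27 - 76\right) + 46048 = \left(-756 - 76\right) + 46048 = -832 + 46048 = 45216$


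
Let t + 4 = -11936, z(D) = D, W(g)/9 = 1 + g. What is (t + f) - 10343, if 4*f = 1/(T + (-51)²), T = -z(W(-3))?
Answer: -233436707/10476 ≈ -22283.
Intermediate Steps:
W(g) = 9 + 9*g (W(g) = 9*(1 + g) = 9 + 9*g)
T = 18 (T = -(9 + 9*(-3)) = -(9 - 27) = -1*(-18) = 18)
f = 1/10476 (f = 1/(4*(18 + (-51)²)) = 1/(4*(18 + 2601)) = (¼)/2619 = (¼)*(1/2619) = 1/10476 ≈ 9.5456e-5)
t = -11940 (t = -4 - 11936 = -11940)
(t + f) - 10343 = (-11940 + 1/10476) - 10343 = -125083439/10476 - 10343 = -233436707/10476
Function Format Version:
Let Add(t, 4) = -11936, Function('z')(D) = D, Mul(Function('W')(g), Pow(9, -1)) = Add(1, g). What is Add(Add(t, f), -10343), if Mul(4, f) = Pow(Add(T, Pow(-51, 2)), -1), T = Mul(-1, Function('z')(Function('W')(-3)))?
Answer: Rational(-233436707, 10476) ≈ -22283.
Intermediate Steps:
Function('W')(g) = Add(9, Mul(9, g)) (Function('W')(g) = Mul(9, Add(1, g)) = Add(9, Mul(9, g)))
T = 18 (T = Mul(-1, Add(9, Mul(9, -3))) = Mul(-1, Add(9, -27)) = Mul(-1, -18) = 18)
f = Rational(1, 10476) (f = Mul(Rational(1, 4), Pow(Add(18, Pow(-51, 2)), -1)) = Mul(Rational(1, 4), Pow(Add(18, 2601), -1)) = Mul(Rational(1, 4), Pow(2619, -1)) = Mul(Rational(1, 4), Rational(1, 2619)) = Rational(1, 10476) ≈ 9.5456e-5)
t = -11940 (t = Add(-4, -11936) = -11940)
Add(Add(t, f), -10343) = Add(Add(-11940, Rational(1, 10476)), -10343) = Add(Rational(-125083439, 10476), -10343) = Rational(-233436707, 10476)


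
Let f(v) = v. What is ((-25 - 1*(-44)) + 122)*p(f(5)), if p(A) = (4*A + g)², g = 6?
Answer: 95316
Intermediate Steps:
p(A) = (6 + 4*A)² (p(A) = (4*A + 6)² = (6 + 4*A)²)
((-25 - 1*(-44)) + 122)*p(f(5)) = ((-25 - 1*(-44)) + 122)*(4*(3 + 2*5)²) = ((-25 + 44) + 122)*(4*(3 + 10)²) = (19 + 122)*(4*13²) = 141*(4*169) = 141*676 = 95316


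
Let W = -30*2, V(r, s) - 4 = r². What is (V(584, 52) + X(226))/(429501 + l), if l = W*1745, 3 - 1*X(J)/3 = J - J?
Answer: 341069/324801 ≈ 1.0501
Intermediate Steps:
X(J) = 9 (X(J) = 9 - 3*(J - J) = 9 - 3*0 = 9 + 0 = 9)
V(r, s) = 4 + r²
W = -60
l = -104700 (l = -60*1745 = -104700)
(V(584, 52) + X(226))/(429501 + l) = ((4 + 584²) + 9)/(429501 - 104700) = ((4 + 341056) + 9)/324801 = (341060 + 9)*(1/324801) = 341069*(1/324801) = 341069/324801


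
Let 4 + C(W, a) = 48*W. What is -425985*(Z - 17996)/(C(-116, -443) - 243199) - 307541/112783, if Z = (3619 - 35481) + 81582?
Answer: 1524067105791509/28057139693 ≈ 54320.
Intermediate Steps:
C(W, a) = -4 + 48*W
Z = 49720 (Z = -31862 + 81582 = 49720)
-425985*(Z - 17996)/(C(-116, -443) - 243199) - 307541/112783 = -425985*(49720 - 17996)/((-4 + 48*(-116)) - 243199) - 307541/112783 = -425985*31724/((-4 - 5568) - 243199) - 307541*1/112783 = -425985*31724/(-5572 - 243199) - 307541/112783 = -425985/((-248771*1/31724)) - 307541/112783 = -425985/(-248771/31724) - 307541/112783 = -425985*(-31724/248771) - 307541/112783 = 13513948140/248771 - 307541/112783 = 1524067105791509/28057139693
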